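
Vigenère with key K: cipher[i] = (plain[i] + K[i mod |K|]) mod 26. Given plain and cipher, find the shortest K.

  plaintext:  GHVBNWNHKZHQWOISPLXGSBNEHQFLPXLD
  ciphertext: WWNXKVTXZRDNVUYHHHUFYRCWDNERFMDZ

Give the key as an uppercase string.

QPSWXZG

  i= 0: W-G = 16 → Q
  i= 1: W-H = 15 → P
  i= 2: N-V = 18 → S
  i= 3: X-B = 22 → W
  i= 4: K-N = 23 → X
  i= 5: V-W = 25 → Z
  i= 6: T-N =  6 → G
  i= 7: X-H = 16 → Q
  i= 8: Z-K = 15 → P
  i= 9: R-Z = 18 → S
  i=10: D-H = 22 → W
  i=11: N-Q = 23 → X
  i=12: V-W = 25 → Z
  i=13: U-O =  6 → G
  i=14: Y-I = 16 → Q
  i=15: H-S = 15 → P
  i=16: H-P = 18 → S
  i=17: H-L = 22 → W
  i=18: U-X = 23 → X
  i=19: F-G = 25 → Z
  i=20: Y-S =  6 → G
  i=21: R-B = 16 → Q
  i=22: C-N = 15 → P
  i=23: W-E = 18 → S
  i=24: D-H = 22 → W
  i=25: N-Q = 23 → X
  i=26: E-F = 25 → Z
  i=27: R-L =  6 → G
  i=28: F-P = 16 → Q
  i=29: M-X = 15 → P
  i=30: D-L = 18 → S
  i=31: Z-D = 22 → W
  shifts repeat with period 7: QPSWXZG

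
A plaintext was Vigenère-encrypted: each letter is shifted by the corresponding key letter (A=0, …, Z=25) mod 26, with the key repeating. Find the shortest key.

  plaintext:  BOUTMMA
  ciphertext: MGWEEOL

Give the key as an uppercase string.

  i= 0: M-B = 11 → L
  i= 1: G-O = 18 → S
  i= 2: W-U =  2 → C
  i= 3: E-T = 11 → L
  i= 4: E-M = 18 → S
  i= 5: O-M =  2 → C
  i= 6: L-A = 11 → L
  shifts repeat with period 3: LSC

LSC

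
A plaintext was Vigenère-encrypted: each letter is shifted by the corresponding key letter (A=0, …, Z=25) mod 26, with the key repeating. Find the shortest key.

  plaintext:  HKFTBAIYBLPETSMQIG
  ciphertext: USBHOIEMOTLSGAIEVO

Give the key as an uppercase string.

  i= 0: U-H = 13 → N
  i= 1: S-K =  8 → I
  i= 2: B-F = 22 → W
  i= 3: H-T = 14 → O
  i= 4: O-B = 13 → N
  i= 5: I-A =  8 → I
  i= 6: E-I = 22 → W
  i= 7: M-Y = 14 → O
  i= 8: O-B = 13 → N
  i= 9: T-L =  8 → I
  i=10: L-P = 22 → W
  i=11: S-E = 14 → O
  i=12: G-T = 13 → N
  i=13: A-S =  8 → I
  i=14: I-M = 22 → W
  i=15: E-Q = 14 → O
  i=16: V-I = 13 → N
  i=17: O-G =  8 → I
  shifts repeat with period 4: NIWO

NIWO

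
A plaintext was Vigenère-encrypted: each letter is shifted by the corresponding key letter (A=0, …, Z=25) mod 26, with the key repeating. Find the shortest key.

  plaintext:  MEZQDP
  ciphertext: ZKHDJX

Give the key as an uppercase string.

  i= 0: Z-M = 13 → N
  i= 1: K-E =  6 → G
  i= 2: H-Z =  8 → I
  i= 3: D-Q = 13 → N
  i= 4: J-D =  6 → G
  i= 5: X-P =  8 → I
  shifts repeat with period 3: NGI

NGI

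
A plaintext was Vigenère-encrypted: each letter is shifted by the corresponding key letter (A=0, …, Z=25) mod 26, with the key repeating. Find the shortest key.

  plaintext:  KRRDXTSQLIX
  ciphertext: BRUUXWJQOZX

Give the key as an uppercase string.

  i= 0: B-K = 17 → R
  i= 1: R-R =  0 → A
  i= 2: U-R =  3 → D
  i= 3: U-D = 17 → R
  i= 4: X-X =  0 → A
  i= 5: W-T =  3 → D
  i= 6: J-S = 17 → R
  i= 7: Q-Q =  0 → A
  i= 8: O-L =  3 → D
  i= 9: Z-I = 17 → R
  i=10: X-X =  0 → A
  shifts repeat with period 3: RAD

RAD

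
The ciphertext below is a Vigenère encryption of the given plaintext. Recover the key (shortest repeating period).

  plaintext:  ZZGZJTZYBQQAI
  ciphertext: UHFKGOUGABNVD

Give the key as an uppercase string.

VIZLXV

  i= 0: U-Z = 21 → V
  i= 1: H-Z =  8 → I
  i= 2: F-G = 25 → Z
  i= 3: K-Z = 11 → L
  i= 4: G-J = 23 → X
  i= 5: O-T = 21 → V
  i= 6: U-Z = 21 → V
  i= 7: G-Y =  8 → I
  i= 8: A-B = 25 → Z
  i= 9: B-Q = 11 → L
  i=10: N-Q = 23 → X
  i=11: V-A = 21 → V
  i=12: D-I = 21 → V
  shifts repeat with period 6: VIZLXV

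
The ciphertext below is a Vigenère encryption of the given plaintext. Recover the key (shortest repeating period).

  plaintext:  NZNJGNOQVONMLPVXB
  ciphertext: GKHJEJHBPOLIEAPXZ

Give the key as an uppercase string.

  i= 0: G-N = 19 → T
  i= 1: K-Z = 11 → L
  i= 2: H-N = 20 → U
  i= 3: J-J =  0 → A
  i= 4: E-G = 24 → Y
  i= 5: J-N = 22 → W
  i= 6: H-O = 19 → T
  i= 7: B-Q = 11 → L
  i= 8: P-V = 20 → U
  i= 9: O-O =  0 → A
  i=10: L-N = 24 → Y
  i=11: I-M = 22 → W
  i=12: E-L = 19 → T
  i=13: A-P = 11 → L
  i=14: P-V = 20 → U
  i=15: X-X =  0 → A
  i=16: Z-B = 24 → Y
  shifts repeat with period 6: TLUAYW

TLUAYW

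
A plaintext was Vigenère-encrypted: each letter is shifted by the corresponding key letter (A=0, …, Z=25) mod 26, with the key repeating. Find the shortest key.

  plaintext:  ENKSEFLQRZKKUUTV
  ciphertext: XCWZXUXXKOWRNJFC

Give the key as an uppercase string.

TPMH

  i= 0: X-E = 19 → T
  i= 1: C-N = 15 → P
  i= 2: W-K = 12 → M
  i= 3: Z-S =  7 → H
  i= 4: X-E = 19 → T
  i= 5: U-F = 15 → P
  i= 6: X-L = 12 → M
  i= 7: X-Q =  7 → H
  i= 8: K-R = 19 → T
  i= 9: O-Z = 15 → P
  i=10: W-K = 12 → M
  i=11: R-K =  7 → H
  i=12: N-U = 19 → T
  i=13: J-U = 15 → P
  i=14: F-T = 12 → M
  i=15: C-V =  7 → H
  shifts repeat with period 4: TPMH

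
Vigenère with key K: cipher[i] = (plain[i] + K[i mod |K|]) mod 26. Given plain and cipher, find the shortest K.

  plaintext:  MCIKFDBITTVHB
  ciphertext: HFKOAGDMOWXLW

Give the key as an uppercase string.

VDCE

  i= 0: H-M = 21 → V
  i= 1: F-C =  3 → D
  i= 2: K-I =  2 → C
  i= 3: O-K =  4 → E
  i= 4: A-F = 21 → V
  i= 5: G-D =  3 → D
  i= 6: D-B =  2 → C
  i= 7: M-I =  4 → E
  i= 8: O-T = 21 → V
  i= 9: W-T =  3 → D
  i=10: X-V =  2 → C
  i=11: L-H =  4 → E
  i=12: W-B = 21 → V
  shifts repeat with period 4: VDCE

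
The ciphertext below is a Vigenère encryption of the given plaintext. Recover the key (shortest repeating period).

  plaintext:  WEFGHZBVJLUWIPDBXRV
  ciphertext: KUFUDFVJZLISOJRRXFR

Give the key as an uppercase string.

  i= 0: K-W = 14 → O
  i= 1: U-E = 16 → Q
  i= 2: F-F =  0 → A
  i= 3: U-G = 14 → O
  i= 4: D-H = 22 → W
  i= 5: F-Z =  6 → G
  i= 6: V-B = 20 → U
  i= 7: J-V = 14 → O
  i= 8: Z-J = 16 → Q
  i= 9: L-L =  0 → A
  i=10: I-U = 14 → O
  i=11: S-W = 22 → W
  i=12: O-I =  6 → G
  i=13: J-P = 20 → U
  i=14: R-D = 14 → O
  i=15: R-B = 16 → Q
  i=16: X-X =  0 → A
  i=17: F-R = 14 → O
  i=18: R-V = 22 → W
  shifts repeat with period 7: OQAOWGU

OQAOWGU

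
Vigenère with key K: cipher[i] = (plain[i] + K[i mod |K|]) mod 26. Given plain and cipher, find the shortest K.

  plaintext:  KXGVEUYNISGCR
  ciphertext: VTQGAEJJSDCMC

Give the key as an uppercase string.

  i= 0: V-K = 11 → L
  i= 1: T-X = 22 → W
  i= 2: Q-G = 10 → K
  i= 3: G-V = 11 → L
  i= 4: A-E = 22 → W
  i= 5: E-U = 10 → K
  i= 6: J-Y = 11 → L
  i= 7: J-N = 22 → W
  i= 8: S-I = 10 → K
  i= 9: D-S = 11 → L
  i=10: C-G = 22 → W
  i=11: M-C = 10 → K
  i=12: C-R = 11 → L
  shifts repeat with period 3: LWK

LWK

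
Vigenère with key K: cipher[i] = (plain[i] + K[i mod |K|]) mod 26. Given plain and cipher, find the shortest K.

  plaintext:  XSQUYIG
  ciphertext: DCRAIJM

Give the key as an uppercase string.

  i= 0: D-X =  6 → G
  i= 1: C-S = 10 → K
  i= 2: R-Q =  1 → B
  i= 3: A-U =  6 → G
  i= 4: I-Y = 10 → K
  i= 5: J-I =  1 → B
  i= 6: M-G =  6 → G
  shifts repeat with period 3: GKB

GKB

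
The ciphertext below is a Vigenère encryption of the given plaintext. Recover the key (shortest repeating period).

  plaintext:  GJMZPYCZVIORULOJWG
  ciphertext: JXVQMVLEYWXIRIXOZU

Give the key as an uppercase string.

  i= 0: J-G =  3 → D
  i= 1: X-J = 14 → O
  i= 2: V-M =  9 → J
  i= 3: Q-Z = 17 → R
  i= 4: M-P = 23 → X
  i= 5: V-Y = 23 → X
  i= 6: L-C =  9 → J
  i= 7: E-Z =  5 → F
  i= 8: Y-V =  3 → D
  i= 9: W-I = 14 → O
  i=10: X-O =  9 → J
  i=11: I-R = 17 → R
  i=12: R-U = 23 → X
  i=13: I-L = 23 → X
  i=14: X-O =  9 → J
  i=15: O-J =  5 → F
  i=16: Z-W =  3 → D
  i=17: U-G = 14 → O
  shifts repeat with period 8: DOJRXXJF

DOJRXXJF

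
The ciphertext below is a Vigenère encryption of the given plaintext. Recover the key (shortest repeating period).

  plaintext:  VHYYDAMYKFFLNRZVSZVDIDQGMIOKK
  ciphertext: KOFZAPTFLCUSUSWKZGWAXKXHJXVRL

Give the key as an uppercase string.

PHHBX

  i= 0: K-V = 15 → P
  i= 1: O-H =  7 → H
  i= 2: F-Y =  7 → H
  i= 3: Z-Y =  1 → B
  i= 4: A-D = 23 → X
  i= 5: P-A = 15 → P
  i= 6: T-M =  7 → H
  i= 7: F-Y =  7 → H
  i= 8: L-K =  1 → B
  i= 9: C-F = 23 → X
  i=10: U-F = 15 → P
  i=11: S-L =  7 → H
  i=12: U-N =  7 → H
  i=13: S-R =  1 → B
  i=14: W-Z = 23 → X
  i=15: K-V = 15 → P
  i=16: Z-S =  7 → H
  i=17: G-Z =  7 → H
  i=18: W-V =  1 → B
  i=19: A-D = 23 → X
  i=20: X-I = 15 → P
  i=21: K-D =  7 → H
  i=22: X-Q =  7 → H
  i=23: H-G =  1 → B
  i=24: J-M = 23 → X
  i=25: X-I = 15 → P
  i=26: V-O =  7 → H
  i=27: R-K =  7 → H
  i=28: L-K =  1 → B
  shifts repeat with period 5: PHHBX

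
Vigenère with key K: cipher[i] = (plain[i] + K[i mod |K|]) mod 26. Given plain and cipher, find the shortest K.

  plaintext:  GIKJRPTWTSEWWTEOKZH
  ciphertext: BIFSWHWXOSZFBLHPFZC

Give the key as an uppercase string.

  i= 0: B-G = 21 → V
  i= 1: I-I =  0 → A
  i= 2: F-K = 21 → V
  i= 3: S-J =  9 → J
  i= 4: W-R =  5 → F
  i= 5: H-P = 18 → S
  i= 6: W-T =  3 → D
  i= 7: X-W =  1 → B
  i= 8: O-T = 21 → V
  i= 9: S-S =  0 → A
  i=10: Z-E = 21 → V
  i=11: F-W =  9 → J
  i=12: B-W =  5 → F
  i=13: L-T = 18 → S
  i=14: H-E =  3 → D
  i=15: P-O =  1 → B
  i=16: F-K = 21 → V
  i=17: Z-Z =  0 → A
  i=18: C-H = 21 → V
  shifts repeat with period 8: VAVJFSDB

VAVJFSDB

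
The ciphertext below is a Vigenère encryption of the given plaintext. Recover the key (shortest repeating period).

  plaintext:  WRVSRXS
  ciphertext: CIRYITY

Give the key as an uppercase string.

GRW

  i= 0: C-W =  6 → G
  i= 1: I-R = 17 → R
  i= 2: R-V = 22 → W
  i= 3: Y-S =  6 → G
  i= 4: I-R = 17 → R
  i= 5: T-X = 22 → W
  i= 6: Y-S =  6 → G
  shifts repeat with period 3: GRW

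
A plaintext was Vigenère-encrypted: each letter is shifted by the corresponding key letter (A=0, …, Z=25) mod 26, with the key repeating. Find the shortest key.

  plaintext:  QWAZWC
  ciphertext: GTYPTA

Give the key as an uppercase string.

  i= 0: G-Q = 16 → Q
  i= 1: T-W = 23 → X
  i= 2: Y-A = 24 → Y
  i= 3: P-Z = 16 → Q
  i= 4: T-W = 23 → X
  i= 5: A-C = 24 → Y
  shifts repeat with period 3: QXY

QXY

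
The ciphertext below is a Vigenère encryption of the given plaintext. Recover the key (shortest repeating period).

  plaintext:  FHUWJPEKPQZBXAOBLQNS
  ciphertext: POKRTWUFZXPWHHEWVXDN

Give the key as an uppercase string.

  i= 0: P-F = 10 → K
  i= 1: O-H =  7 → H
  i= 2: K-U = 16 → Q
  i= 3: R-W = 21 → V
  i= 4: T-J = 10 → K
  i= 5: W-P =  7 → H
  i= 6: U-E = 16 → Q
  i= 7: F-K = 21 → V
  i= 8: Z-P = 10 → K
  i= 9: X-Q =  7 → H
  i=10: P-Z = 16 → Q
  i=11: W-B = 21 → V
  i=12: H-X = 10 → K
  i=13: H-A =  7 → H
  i=14: E-O = 16 → Q
  i=15: W-B = 21 → V
  i=16: V-L = 10 → K
  i=17: X-Q =  7 → H
  i=18: D-N = 16 → Q
  i=19: N-S = 21 → V
  shifts repeat with period 4: KHQV

KHQV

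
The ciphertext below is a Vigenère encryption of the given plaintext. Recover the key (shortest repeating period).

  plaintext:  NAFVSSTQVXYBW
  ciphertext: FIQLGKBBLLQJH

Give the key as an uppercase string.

  i= 0: F-N = 18 → S
  i= 1: I-A =  8 → I
  i= 2: Q-F = 11 → L
  i= 3: L-V = 16 → Q
  i= 4: G-S = 14 → O
  i= 5: K-S = 18 → S
  i= 6: B-T =  8 → I
  i= 7: B-Q = 11 → L
  i= 8: L-V = 16 → Q
  i= 9: L-X = 14 → O
  i=10: Q-Y = 18 → S
  i=11: J-B =  8 → I
  i=12: H-W = 11 → L
  shifts repeat with period 5: SILQO

SILQO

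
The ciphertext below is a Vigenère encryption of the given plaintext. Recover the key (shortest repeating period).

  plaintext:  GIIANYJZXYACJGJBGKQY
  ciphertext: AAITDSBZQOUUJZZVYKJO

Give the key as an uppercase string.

USATQ

  i= 0: A-G = 20 → U
  i= 1: A-I = 18 → S
  i= 2: I-I =  0 → A
  i= 3: T-A = 19 → T
  i= 4: D-N = 16 → Q
  i= 5: S-Y = 20 → U
  i= 6: B-J = 18 → S
  i= 7: Z-Z =  0 → A
  i= 8: Q-X = 19 → T
  i= 9: O-Y = 16 → Q
  i=10: U-A = 20 → U
  i=11: U-C = 18 → S
  i=12: J-J =  0 → A
  i=13: Z-G = 19 → T
  i=14: Z-J = 16 → Q
  i=15: V-B = 20 → U
  i=16: Y-G = 18 → S
  i=17: K-K =  0 → A
  i=18: J-Q = 19 → T
  i=19: O-Y = 16 → Q
  shifts repeat with period 5: USATQ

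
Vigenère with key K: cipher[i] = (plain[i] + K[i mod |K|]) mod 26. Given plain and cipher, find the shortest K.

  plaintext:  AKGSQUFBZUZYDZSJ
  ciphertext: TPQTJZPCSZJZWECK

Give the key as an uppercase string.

  i= 0: T-A = 19 → T
  i= 1: P-K =  5 → F
  i= 2: Q-G = 10 → K
  i= 3: T-S =  1 → B
  i= 4: J-Q = 19 → T
  i= 5: Z-U =  5 → F
  i= 6: P-F = 10 → K
  i= 7: C-B =  1 → B
  i= 8: S-Z = 19 → T
  i= 9: Z-U =  5 → F
  i=10: J-Z = 10 → K
  i=11: Z-Y =  1 → B
  i=12: W-D = 19 → T
  i=13: E-Z =  5 → F
  i=14: C-S = 10 → K
  i=15: K-J =  1 → B
  shifts repeat with period 4: TFKB

TFKB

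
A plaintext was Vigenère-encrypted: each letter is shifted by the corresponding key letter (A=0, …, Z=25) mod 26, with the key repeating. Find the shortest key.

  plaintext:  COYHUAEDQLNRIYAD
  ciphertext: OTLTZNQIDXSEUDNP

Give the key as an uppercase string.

  i= 0: O-C = 12 → M
  i= 1: T-O =  5 → F
  i= 2: L-Y = 13 → N
  i= 3: T-H = 12 → M
  i= 4: Z-U =  5 → F
  i= 5: N-A = 13 → N
  i= 6: Q-E = 12 → M
  i= 7: I-D =  5 → F
  i= 8: D-Q = 13 → N
  i= 9: X-L = 12 → M
  i=10: S-N =  5 → F
  i=11: E-R = 13 → N
  i=12: U-I = 12 → M
  i=13: D-Y =  5 → F
  i=14: N-A = 13 → N
  i=15: P-D = 12 → M
  shifts repeat with period 3: MFN

MFN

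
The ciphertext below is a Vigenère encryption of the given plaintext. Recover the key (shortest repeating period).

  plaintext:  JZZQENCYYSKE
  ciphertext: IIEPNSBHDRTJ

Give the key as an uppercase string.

  i= 0: I-J = 25 → Z
  i= 1: I-Z =  9 → J
  i= 2: E-Z =  5 → F
  i= 3: P-Q = 25 → Z
  i= 4: N-E =  9 → J
  i= 5: S-N =  5 → F
  i= 6: B-C = 25 → Z
  i= 7: H-Y =  9 → J
  i= 8: D-Y =  5 → F
  i= 9: R-S = 25 → Z
  i=10: T-K =  9 → J
  i=11: J-E =  5 → F
  shifts repeat with period 3: ZJF

ZJF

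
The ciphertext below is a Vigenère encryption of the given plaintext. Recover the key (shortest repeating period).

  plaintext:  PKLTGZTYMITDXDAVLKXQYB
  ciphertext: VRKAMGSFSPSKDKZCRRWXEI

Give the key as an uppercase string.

  i= 0: V-P =  6 → G
  i= 1: R-K =  7 → H
  i= 2: K-L = 25 → Z
  i= 3: A-T =  7 → H
  i= 4: M-G =  6 → G
  i= 5: G-Z =  7 → H
  i= 6: S-T = 25 → Z
  i= 7: F-Y =  7 → H
  i= 8: S-M =  6 → G
  i= 9: P-I =  7 → H
  i=10: S-T = 25 → Z
  i=11: K-D =  7 → H
  i=12: D-X =  6 → G
  i=13: K-D =  7 → H
  i=14: Z-A = 25 → Z
  i=15: C-V =  7 → H
  i=16: R-L =  6 → G
  i=17: R-K =  7 → H
  i=18: W-X = 25 → Z
  i=19: X-Q =  7 → H
  i=20: E-Y =  6 → G
  i=21: I-B =  7 → H
  shifts repeat with period 4: GHZH

GHZH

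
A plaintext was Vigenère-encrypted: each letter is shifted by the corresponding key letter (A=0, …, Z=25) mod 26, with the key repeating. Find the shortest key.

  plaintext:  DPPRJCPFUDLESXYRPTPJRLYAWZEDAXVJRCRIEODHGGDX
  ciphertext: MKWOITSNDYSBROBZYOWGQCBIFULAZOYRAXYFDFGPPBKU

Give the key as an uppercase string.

JVHXZRDI

  i= 0: M-D =  9 → J
  i= 1: K-P = 21 → V
  i= 2: W-P =  7 → H
  i= 3: O-R = 23 → X
  i= 4: I-J = 25 → Z
  i= 5: T-C = 17 → R
  i= 6: S-P =  3 → D
  i= 7: N-F =  8 → I
  i= 8: D-U =  9 → J
  i= 9: Y-D = 21 → V
  i=10: S-L =  7 → H
  i=11: B-E = 23 → X
  i=12: R-S = 25 → Z
  i=13: O-X = 17 → R
  i=14: B-Y =  3 → D
  i=15: Z-R =  8 → I
  i=16: Y-P =  9 → J
  i=17: O-T = 21 → V
  i=18: W-P =  7 → H
  i=19: G-J = 23 → X
  i=20: Q-R = 25 → Z
  i=21: C-L = 17 → R
  i=22: B-Y =  3 → D
  i=23: I-A =  8 → I
  i=24: F-W =  9 → J
  i=25: U-Z = 21 → V
  i=26: L-E =  7 → H
  i=27: A-D = 23 → X
  i=28: Z-A = 25 → Z
  i=29: O-X = 17 → R
  i=30: Y-V =  3 → D
  i=31: R-J =  8 → I
  i=32: A-R =  9 → J
  i=33: X-C = 21 → V
  i=34: Y-R =  7 → H
  i=35: F-I = 23 → X
  i=36: D-E = 25 → Z
  i=37: F-O = 17 → R
  i=38: G-D =  3 → D
  i=39: P-H =  8 → I
  i=40: P-G =  9 → J
  i=41: B-G = 21 → V
  i=42: K-D =  7 → H
  i=43: U-X = 23 → X
  shifts repeat with period 8: JVHXZRDI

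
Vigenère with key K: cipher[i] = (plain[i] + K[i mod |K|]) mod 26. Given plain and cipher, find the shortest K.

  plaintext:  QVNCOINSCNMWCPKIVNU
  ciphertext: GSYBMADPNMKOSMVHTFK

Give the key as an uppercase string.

  i= 0: G-Q = 16 → Q
  i= 1: S-V = 23 → X
  i= 2: Y-N = 11 → L
  i= 3: B-C = 25 → Z
  i= 4: M-O = 24 → Y
  i= 5: A-I = 18 → S
  i= 6: D-N = 16 → Q
  i= 7: P-S = 23 → X
  i= 8: N-C = 11 → L
  i= 9: M-N = 25 → Z
  i=10: K-M = 24 → Y
  i=11: O-W = 18 → S
  i=12: S-C = 16 → Q
  i=13: M-P = 23 → X
  i=14: V-K = 11 → L
  i=15: H-I = 25 → Z
  i=16: T-V = 24 → Y
  i=17: F-N = 18 → S
  i=18: K-U = 16 → Q
  shifts repeat with period 6: QXLZYS

QXLZYS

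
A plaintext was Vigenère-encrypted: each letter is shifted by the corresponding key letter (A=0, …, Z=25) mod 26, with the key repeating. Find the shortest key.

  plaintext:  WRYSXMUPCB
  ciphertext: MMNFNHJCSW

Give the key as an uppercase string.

  i= 0: M-W = 16 → Q
  i= 1: M-R = 21 → V
  i= 2: N-Y = 15 → P
  i= 3: F-S = 13 → N
  i= 4: N-X = 16 → Q
  i= 5: H-M = 21 → V
  i= 6: J-U = 15 → P
  i= 7: C-P = 13 → N
  i= 8: S-C = 16 → Q
  i= 9: W-B = 21 → V
  shifts repeat with period 4: QVPN

QVPN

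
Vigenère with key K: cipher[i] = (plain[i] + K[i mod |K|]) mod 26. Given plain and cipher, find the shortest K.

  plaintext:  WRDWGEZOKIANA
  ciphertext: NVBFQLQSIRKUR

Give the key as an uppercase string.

REYJKH

  i= 0: N-W = 17 → R
  i= 1: V-R =  4 → E
  i= 2: B-D = 24 → Y
  i= 3: F-W =  9 → J
  i= 4: Q-G = 10 → K
  i= 5: L-E =  7 → H
  i= 6: Q-Z = 17 → R
  i= 7: S-O =  4 → E
  i= 8: I-K = 24 → Y
  i= 9: R-I =  9 → J
  i=10: K-A = 10 → K
  i=11: U-N =  7 → H
  i=12: R-A = 17 → R
  shifts repeat with period 6: REYJKH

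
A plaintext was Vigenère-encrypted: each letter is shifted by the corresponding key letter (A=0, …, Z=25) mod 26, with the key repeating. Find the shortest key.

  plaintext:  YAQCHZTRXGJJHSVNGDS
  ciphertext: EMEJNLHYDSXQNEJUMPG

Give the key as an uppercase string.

GMOH

  i= 0: E-Y =  6 → G
  i= 1: M-A = 12 → M
  i= 2: E-Q = 14 → O
  i= 3: J-C =  7 → H
  i= 4: N-H =  6 → G
  i= 5: L-Z = 12 → M
  i= 6: H-T = 14 → O
  i= 7: Y-R =  7 → H
  i= 8: D-X =  6 → G
  i= 9: S-G = 12 → M
  i=10: X-J = 14 → O
  i=11: Q-J =  7 → H
  i=12: N-H =  6 → G
  i=13: E-S = 12 → M
  i=14: J-V = 14 → O
  i=15: U-N =  7 → H
  i=16: M-G =  6 → G
  i=17: P-D = 12 → M
  i=18: G-S = 14 → O
  shifts repeat with period 4: GMOH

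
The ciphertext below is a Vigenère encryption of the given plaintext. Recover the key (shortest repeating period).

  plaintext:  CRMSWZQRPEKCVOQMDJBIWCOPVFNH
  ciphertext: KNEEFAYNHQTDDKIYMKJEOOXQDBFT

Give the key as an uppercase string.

  i= 0: K-C =  8 → I
  i= 1: N-R = 22 → W
  i= 2: E-M = 18 → S
  i= 3: E-S = 12 → M
  i= 4: F-W =  9 → J
  i= 5: A-Z =  1 → B
  i= 6: Y-Q =  8 → I
  i= 7: N-R = 22 → W
  i= 8: H-P = 18 → S
  i= 9: Q-E = 12 → M
  i=10: T-K =  9 → J
  i=11: D-C =  1 → B
  i=12: D-V =  8 → I
  i=13: K-O = 22 → W
  i=14: I-Q = 18 → S
  i=15: Y-M = 12 → M
  i=16: M-D =  9 → J
  i=17: K-J =  1 → B
  i=18: J-B =  8 → I
  i=19: E-I = 22 → W
  i=20: O-W = 18 → S
  i=21: O-C = 12 → M
  i=22: X-O =  9 → J
  i=23: Q-P =  1 → B
  i=24: D-V =  8 → I
  i=25: B-F = 22 → W
  i=26: F-N = 18 → S
  i=27: T-H = 12 → M
  shifts repeat with period 6: IWSMJB

IWSMJB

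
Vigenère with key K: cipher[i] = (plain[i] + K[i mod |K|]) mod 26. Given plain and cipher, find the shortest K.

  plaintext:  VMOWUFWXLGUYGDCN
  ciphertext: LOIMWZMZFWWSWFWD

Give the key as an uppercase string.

QCU

  i= 0: L-V = 16 → Q
  i= 1: O-M =  2 → C
  i= 2: I-O = 20 → U
  i= 3: M-W = 16 → Q
  i= 4: W-U =  2 → C
  i= 5: Z-F = 20 → U
  i= 6: M-W = 16 → Q
  i= 7: Z-X =  2 → C
  i= 8: F-L = 20 → U
  i= 9: W-G = 16 → Q
  i=10: W-U =  2 → C
  i=11: S-Y = 20 → U
  i=12: W-G = 16 → Q
  i=13: F-D =  2 → C
  i=14: W-C = 20 → U
  i=15: D-N = 16 → Q
  shifts repeat with period 3: QCU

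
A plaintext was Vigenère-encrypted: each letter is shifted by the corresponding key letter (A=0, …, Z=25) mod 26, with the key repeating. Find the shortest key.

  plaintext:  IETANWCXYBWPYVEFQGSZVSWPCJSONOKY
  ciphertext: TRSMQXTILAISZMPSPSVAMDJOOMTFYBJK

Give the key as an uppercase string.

LNZMDBR

  i= 0: T-I = 11 → L
  i= 1: R-E = 13 → N
  i= 2: S-T = 25 → Z
  i= 3: M-A = 12 → M
  i= 4: Q-N =  3 → D
  i= 5: X-W =  1 → B
  i= 6: T-C = 17 → R
  i= 7: I-X = 11 → L
  i= 8: L-Y = 13 → N
  i= 9: A-B = 25 → Z
  i=10: I-W = 12 → M
  i=11: S-P =  3 → D
  i=12: Z-Y =  1 → B
  i=13: M-V = 17 → R
  i=14: P-E = 11 → L
  i=15: S-F = 13 → N
  i=16: P-Q = 25 → Z
  i=17: S-G = 12 → M
  i=18: V-S =  3 → D
  i=19: A-Z =  1 → B
  i=20: M-V = 17 → R
  i=21: D-S = 11 → L
  i=22: J-W = 13 → N
  i=23: O-P = 25 → Z
  i=24: O-C = 12 → M
  i=25: M-J =  3 → D
  i=26: T-S =  1 → B
  i=27: F-O = 17 → R
  i=28: Y-N = 11 → L
  i=29: B-O = 13 → N
  i=30: J-K = 25 → Z
  i=31: K-Y = 12 → M
  shifts repeat with period 7: LNZMDBR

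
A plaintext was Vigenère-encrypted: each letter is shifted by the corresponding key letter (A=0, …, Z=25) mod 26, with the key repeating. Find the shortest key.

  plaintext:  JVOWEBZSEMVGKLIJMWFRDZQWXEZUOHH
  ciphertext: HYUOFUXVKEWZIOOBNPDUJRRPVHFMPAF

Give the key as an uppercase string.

YDGSBT

  i= 0: H-J = 24 → Y
  i= 1: Y-V =  3 → D
  i= 2: U-O =  6 → G
  i= 3: O-W = 18 → S
  i= 4: F-E =  1 → B
  i= 5: U-B = 19 → T
  i= 6: X-Z = 24 → Y
  i= 7: V-S =  3 → D
  i= 8: K-E =  6 → G
  i= 9: E-M = 18 → S
  i=10: W-V =  1 → B
  i=11: Z-G = 19 → T
  i=12: I-K = 24 → Y
  i=13: O-L =  3 → D
  i=14: O-I =  6 → G
  i=15: B-J = 18 → S
  i=16: N-M =  1 → B
  i=17: P-W = 19 → T
  i=18: D-F = 24 → Y
  i=19: U-R =  3 → D
  i=20: J-D =  6 → G
  i=21: R-Z = 18 → S
  i=22: R-Q =  1 → B
  i=23: P-W = 19 → T
  i=24: V-X = 24 → Y
  i=25: H-E =  3 → D
  i=26: F-Z =  6 → G
  i=27: M-U = 18 → S
  i=28: P-O =  1 → B
  i=29: A-H = 19 → T
  i=30: F-H = 24 → Y
  shifts repeat with period 6: YDGSBT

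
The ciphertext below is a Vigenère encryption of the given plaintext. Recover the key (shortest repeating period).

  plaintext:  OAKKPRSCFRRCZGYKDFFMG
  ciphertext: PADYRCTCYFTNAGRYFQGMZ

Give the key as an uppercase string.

  i= 0: P-O =  1 → B
  i= 1: A-A =  0 → A
  i= 2: D-K = 19 → T
  i= 3: Y-K = 14 → O
  i= 4: R-P =  2 → C
  i= 5: C-R = 11 → L
  i= 6: T-S =  1 → B
  i= 7: C-C =  0 → A
  i= 8: Y-F = 19 → T
  i= 9: F-R = 14 → O
  i=10: T-R =  2 → C
  i=11: N-C = 11 → L
  i=12: A-Z =  1 → B
  i=13: G-G =  0 → A
  i=14: R-Y = 19 → T
  i=15: Y-K = 14 → O
  i=16: F-D =  2 → C
  i=17: Q-F = 11 → L
  i=18: G-F =  1 → B
  i=19: M-M =  0 → A
  i=20: Z-G = 19 → T
  shifts repeat with period 6: BATOCL

BATOCL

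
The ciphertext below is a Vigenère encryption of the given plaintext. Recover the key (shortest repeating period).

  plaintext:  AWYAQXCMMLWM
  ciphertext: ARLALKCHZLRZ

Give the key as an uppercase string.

AVN

  i= 0: A-A =  0 → A
  i= 1: R-W = 21 → V
  i= 2: L-Y = 13 → N
  i= 3: A-A =  0 → A
  i= 4: L-Q = 21 → V
  i= 5: K-X = 13 → N
  i= 6: C-C =  0 → A
  i= 7: H-M = 21 → V
  i= 8: Z-M = 13 → N
  i= 9: L-L =  0 → A
  i=10: R-W = 21 → V
  i=11: Z-M = 13 → N
  shifts repeat with period 3: AVN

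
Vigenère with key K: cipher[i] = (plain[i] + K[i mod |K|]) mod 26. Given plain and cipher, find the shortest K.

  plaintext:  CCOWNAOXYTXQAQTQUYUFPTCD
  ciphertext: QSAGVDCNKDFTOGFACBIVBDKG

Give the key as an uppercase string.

OQMKID

  i= 0: Q-C = 14 → O
  i= 1: S-C = 16 → Q
  i= 2: A-O = 12 → M
  i= 3: G-W = 10 → K
  i= 4: V-N =  8 → I
  i= 5: D-A =  3 → D
  i= 6: C-O = 14 → O
  i= 7: N-X = 16 → Q
  i= 8: K-Y = 12 → M
  i= 9: D-T = 10 → K
  i=10: F-X =  8 → I
  i=11: T-Q =  3 → D
  i=12: O-A = 14 → O
  i=13: G-Q = 16 → Q
  i=14: F-T = 12 → M
  i=15: A-Q = 10 → K
  i=16: C-U =  8 → I
  i=17: B-Y =  3 → D
  i=18: I-U = 14 → O
  i=19: V-F = 16 → Q
  i=20: B-P = 12 → M
  i=21: D-T = 10 → K
  i=22: K-C =  8 → I
  i=23: G-D =  3 → D
  shifts repeat with period 6: OQMKID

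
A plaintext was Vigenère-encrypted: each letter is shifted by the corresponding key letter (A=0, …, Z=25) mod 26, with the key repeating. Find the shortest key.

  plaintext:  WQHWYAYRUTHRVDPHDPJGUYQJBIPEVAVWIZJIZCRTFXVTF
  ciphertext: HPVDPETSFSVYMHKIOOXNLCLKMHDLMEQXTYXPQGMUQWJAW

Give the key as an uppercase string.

LZOHREVB

  i= 0: H-W = 11 → L
  i= 1: P-Q = 25 → Z
  i= 2: V-H = 14 → O
  i= 3: D-W =  7 → H
  i= 4: P-Y = 17 → R
  i= 5: E-A =  4 → E
  i= 6: T-Y = 21 → V
  i= 7: S-R =  1 → B
  i= 8: F-U = 11 → L
  i= 9: S-T = 25 → Z
  i=10: V-H = 14 → O
  i=11: Y-R =  7 → H
  i=12: M-V = 17 → R
  i=13: H-D =  4 → E
  i=14: K-P = 21 → V
  i=15: I-H =  1 → B
  i=16: O-D = 11 → L
  i=17: O-P = 25 → Z
  i=18: X-J = 14 → O
  i=19: N-G =  7 → H
  i=20: L-U = 17 → R
  i=21: C-Y =  4 → E
  i=22: L-Q = 21 → V
  i=23: K-J =  1 → B
  i=24: M-B = 11 → L
  i=25: H-I = 25 → Z
  i=26: D-P = 14 → O
  i=27: L-E =  7 → H
  i=28: M-V = 17 → R
  i=29: E-A =  4 → E
  i=30: Q-V = 21 → V
  i=31: X-W =  1 → B
  i=32: T-I = 11 → L
  i=33: Y-Z = 25 → Z
  i=34: X-J = 14 → O
  i=35: P-I =  7 → H
  i=36: Q-Z = 17 → R
  i=37: G-C =  4 → E
  i=38: M-R = 21 → V
  i=39: U-T =  1 → B
  i=40: Q-F = 11 → L
  i=41: W-X = 25 → Z
  i=42: J-V = 14 → O
  i=43: A-T =  7 → H
  i=44: W-F = 17 → R
  shifts repeat with period 8: LZOHREVB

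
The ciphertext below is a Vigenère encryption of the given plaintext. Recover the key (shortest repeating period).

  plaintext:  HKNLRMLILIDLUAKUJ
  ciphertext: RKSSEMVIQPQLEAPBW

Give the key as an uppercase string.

KAFHNA

  i= 0: R-H = 10 → K
  i= 1: K-K =  0 → A
  i= 2: S-N =  5 → F
  i= 3: S-L =  7 → H
  i= 4: E-R = 13 → N
  i= 5: M-M =  0 → A
  i= 6: V-L = 10 → K
  i= 7: I-I =  0 → A
  i= 8: Q-L =  5 → F
  i= 9: P-I =  7 → H
  i=10: Q-D = 13 → N
  i=11: L-L =  0 → A
  i=12: E-U = 10 → K
  i=13: A-A =  0 → A
  i=14: P-K =  5 → F
  i=15: B-U =  7 → H
  i=16: W-J = 13 → N
  shifts repeat with period 6: KAFHNA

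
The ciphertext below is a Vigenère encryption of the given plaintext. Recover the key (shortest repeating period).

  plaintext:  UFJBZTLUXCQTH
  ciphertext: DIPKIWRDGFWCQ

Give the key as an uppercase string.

  i= 0: D-U =  9 → J
  i= 1: I-F =  3 → D
  i= 2: P-J =  6 → G
  i= 3: K-B =  9 → J
  i= 4: I-Z =  9 → J
  i= 5: W-T =  3 → D
  i= 6: R-L =  6 → G
  i= 7: D-U =  9 → J
  i= 8: G-X =  9 → J
  i= 9: F-C =  3 → D
  i=10: W-Q =  6 → G
  i=11: C-T =  9 → J
  i=12: Q-H =  9 → J
  shifts repeat with period 4: JDGJ

JDGJ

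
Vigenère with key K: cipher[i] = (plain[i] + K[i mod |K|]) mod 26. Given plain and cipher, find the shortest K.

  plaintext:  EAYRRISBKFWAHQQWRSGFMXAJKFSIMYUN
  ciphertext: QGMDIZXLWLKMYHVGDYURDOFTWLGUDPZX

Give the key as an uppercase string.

MGOMRRFK

  i= 0: Q-E = 12 → M
  i= 1: G-A =  6 → G
  i= 2: M-Y = 14 → O
  i= 3: D-R = 12 → M
  i= 4: I-R = 17 → R
  i= 5: Z-I = 17 → R
  i= 6: X-S =  5 → F
  i= 7: L-B = 10 → K
  i= 8: W-K = 12 → M
  i= 9: L-F =  6 → G
  i=10: K-W = 14 → O
  i=11: M-A = 12 → M
  i=12: Y-H = 17 → R
  i=13: H-Q = 17 → R
  i=14: V-Q =  5 → F
  i=15: G-W = 10 → K
  i=16: D-R = 12 → M
  i=17: Y-S =  6 → G
  i=18: U-G = 14 → O
  i=19: R-F = 12 → M
  i=20: D-M = 17 → R
  i=21: O-X = 17 → R
  i=22: F-A =  5 → F
  i=23: T-J = 10 → K
  i=24: W-K = 12 → M
  i=25: L-F =  6 → G
  i=26: G-S = 14 → O
  i=27: U-I = 12 → M
  i=28: D-M = 17 → R
  i=29: P-Y = 17 → R
  i=30: Z-U =  5 → F
  i=31: X-N = 10 → K
  shifts repeat with period 8: MGOMRRFK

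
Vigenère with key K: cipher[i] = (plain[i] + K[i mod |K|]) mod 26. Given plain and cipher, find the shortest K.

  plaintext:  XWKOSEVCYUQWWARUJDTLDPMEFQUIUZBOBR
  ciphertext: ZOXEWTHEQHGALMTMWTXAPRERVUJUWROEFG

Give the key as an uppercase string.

CSNQEPM

  i= 0: Z-X =  2 → C
  i= 1: O-W = 18 → S
  i= 2: X-K = 13 → N
  i= 3: E-O = 16 → Q
  i= 4: W-S =  4 → E
  i= 5: T-E = 15 → P
  i= 6: H-V = 12 → M
  i= 7: E-C =  2 → C
  i= 8: Q-Y = 18 → S
  i= 9: H-U = 13 → N
  i=10: G-Q = 16 → Q
  i=11: A-W =  4 → E
  i=12: L-W = 15 → P
  i=13: M-A = 12 → M
  i=14: T-R =  2 → C
  i=15: M-U = 18 → S
  i=16: W-J = 13 → N
  i=17: T-D = 16 → Q
  i=18: X-T =  4 → E
  i=19: A-L = 15 → P
  i=20: P-D = 12 → M
  i=21: R-P =  2 → C
  i=22: E-M = 18 → S
  i=23: R-E = 13 → N
  i=24: V-F = 16 → Q
  i=25: U-Q =  4 → E
  i=26: J-U = 15 → P
  i=27: U-I = 12 → M
  i=28: W-U =  2 → C
  i=29: R-Z = 18 → S
  i=30: O-B = 13 → N
  i=31: E-O = 16 → Q
  i=32: F-B =  4 → E
  i=33: G-R = 15 → P
  shifts repeat with period 7: CSNQEPM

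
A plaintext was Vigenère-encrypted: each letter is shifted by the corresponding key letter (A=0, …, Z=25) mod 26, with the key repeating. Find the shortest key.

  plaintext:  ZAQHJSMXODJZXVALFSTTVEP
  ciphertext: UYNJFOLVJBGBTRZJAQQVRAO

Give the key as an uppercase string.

VYXCWWZY

  i= 0: U-Z = 21 → V
  i= 1: Y-A = 24 → Y
  i= 2: N-Q = 23 → X
  i= 3: J-H =  2 → C
  i= 4: F-J = 22 → W
  i= 5: O-S = 22 → W
  i= 6: L-M = 25 → Z
  i= 7: V-X = 24 → Y
  i= 8: J-O = 21 → V
  i= 9: B-D = 24 → Y
  i=10: G-J = 23 → X
  i=11: B-Z =  2 → C
  i=12: T-X = 22 → W
  i=13: R-V = 22 → W
  i=14: Z-A = 25 → Z
  i=15: J-L = 24 → Y
  i=16: A-F = 21 → V
  i=17: Q-S = 24 → Y
  i=18: Q-T = 23 → X
  i=19: V-T =  2 → C
  i=20: R-V = 22 → W
  i=21: A-E = 22 → W
  i=22: O-P = 25 → Z
  shifts repeat with period 8: VYXCWWZY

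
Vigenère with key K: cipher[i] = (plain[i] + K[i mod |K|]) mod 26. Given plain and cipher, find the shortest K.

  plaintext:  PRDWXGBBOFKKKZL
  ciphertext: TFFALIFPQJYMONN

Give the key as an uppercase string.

  i= 0: T-P =  4 → E
  i= 1: F-R = 14 → O
  i= 2: F-D =  2 → C
  i= 3: A-W =  4 → E
  i= 4: L-X = 14 → O
  i= 5: I-G =  2 → C
  i= 6: F-B =  4 → E
  i= 7: P-B = 14 → O
  i= 8: Q-O =  2 → C
  i= 9: J-F =  4 → E
  i=10: Y-K = 14 → O
  i=11: M-K =  2 → C
  i=12: O-K =  4 → E
  i=13: N-Z = 14 → O
  i=14: N-L =  2 → C
  shifts repeat with period 3: EOC

EOC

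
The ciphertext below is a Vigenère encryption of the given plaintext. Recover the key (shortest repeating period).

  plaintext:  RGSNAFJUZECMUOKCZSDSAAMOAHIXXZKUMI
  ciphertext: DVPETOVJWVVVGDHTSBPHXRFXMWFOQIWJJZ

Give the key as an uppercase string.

MPXRTJ

  i= 0: D-R = 12 → M
  i= 1: V-G = 15 → P
  i= 2: P-S = 23 → X
  i= 3: E-N = 17 → R
  i= 4: T-A = 19 → T
  i= 5: O-F =  9 → J
  i= 6: V-J = 12 → M
  i= 7: J-U = 15 → P
  i= 8: W-Z = 23 → X
  i= 9: V-E = 17 → R
  i=10: V-C = 19 → T
  i=11: V-M =  9 → J
  i=12: G-U = 12 → M
  i=13: D-O = 15 → P
  i=14: H-K = 23 → X
  i=15: T-C = 17 → R
  i=16: S-Z = 19 → T
  i=17: B-S =  9 → J
  i=18: P-D = 12 → M
  i=19: H-S = 15 → P
  i=20: X-A = 23 → X
  i=21: R-A = 17 → R
  i=22: F-M = 19 → T
  i=23: X-O =  9 → J
  i=24: M-A = 12 → M
  i=25: W-H = 15 → P
  i=26: F-I = 23 → X
  i=27: O-X = 17 → R
  i=28: Q-X = 19 → T
  i=29: I-Z =  9 → J
  i=30: W-K = 12 → M
  i=31: J-U = 15 → P
  i=32: J-M = 23 → X
  i=33: Z-I = 17 → R
  shifts repeat with period 6: MPXRTJ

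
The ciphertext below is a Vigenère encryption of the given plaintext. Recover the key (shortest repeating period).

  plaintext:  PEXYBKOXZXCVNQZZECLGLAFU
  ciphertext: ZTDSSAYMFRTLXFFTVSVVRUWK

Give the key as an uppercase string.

KPGURQ

  i= 0: Z-P = 10 → K
  i= 1: T-E = 15 → P
  i= 2: D-X =  6 → G
  i= 3: S-Y = 20 → U
  i= 4: S-B = 17 → R
  i= 5: A-K = 16 → Q
  i= 6: Y-O = 10 → K
  i= 7: M-X = 15 → P
  i= 8: F-Z =  6 → G
  i= 9: R-X = 20 → U
  i=10: T-C = 17 → R
  i=11: L-V = 16 → Q
  i=12: X-N = 10 → K
  i=13: F-Q = 15 → P
  i=14: F-Z =  6 → G
  i=15: T-Z = 20 → U
  i=16: V-E = 17 → R
  i=17: S-C = 16 → Q
  i=18: V-L = 10 → K
  i=19: V-G = 15 → P
  i=20: R-L =  6 → G
  i=21: U-A = 20 → U
  i=22: W-F = 17 → R
  i=23: K-U = 16 → Q
  shifts repeat with period 6: KPGURQ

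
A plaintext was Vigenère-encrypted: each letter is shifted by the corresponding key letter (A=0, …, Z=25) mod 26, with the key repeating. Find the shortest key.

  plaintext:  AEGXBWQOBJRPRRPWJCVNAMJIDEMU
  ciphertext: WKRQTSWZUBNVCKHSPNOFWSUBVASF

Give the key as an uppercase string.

  i= 0: W-A = 22 → W
  i= 1: K-E =  6 → G
  i= 2: R-G = 11 → L
  i= 3: Q-X = 19 → T
  i= 4: T-B = 18 → S
  i= 5: S-W = 22 → W
  i= 6: W-Q =  6 → G
  i= 7: Z-O = 11 → L
  i= 8: U-B = 19 → T
  i= 9: B-J = 18 → S
  i=10: N-R = 22 → W
  i=11: V-P =  6 → G
  i=12: C-R = 11 → L
  i=13: K-R = 19 → T
  i=14: H-P = 18 → S
  i=15: S-W = 22 → W
  i=16: P-J =  6 → G
  i=17: N-C = 11 → L
  i=18: O-V = 19 → T
  i=19: F-N = 18 → S
  i=20: W-A = 22 → W
  i=21: S-M =  6 → G
  i=22: U-J = 11 → L
  i=23: B-I = 19 → T
  i=24: V-D = 18 → S
  i=25: A-E = 22 → W
  i=26: S-M =  6 → G
  i=27: F-U = 11 → L
  shifts repeat with period 5: WGLTS

WGLTS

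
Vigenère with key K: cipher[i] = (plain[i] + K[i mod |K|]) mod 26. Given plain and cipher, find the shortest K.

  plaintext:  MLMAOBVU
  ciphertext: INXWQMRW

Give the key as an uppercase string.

  i= 0: I-M = 22 → W
  i= 1: N-L =  2 → C
  i= 2: X-M = 11 → L
  i= 3: W-A = 22 → W
  i= 4: Q-O =  2 → C
  i= 5: M-B = 11 → L
  i= 6: R-V = 22 → W
  i= 7: W-U =  2 → C
  shifts repeat with period 3: WCL

WCL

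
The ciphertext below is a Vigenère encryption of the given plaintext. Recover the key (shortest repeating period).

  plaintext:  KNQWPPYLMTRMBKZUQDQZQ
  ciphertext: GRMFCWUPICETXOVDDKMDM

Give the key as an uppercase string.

WEWJNH

  i= 0: G-K = 22 → W
  i= 1: R-N =  4 → E
  i= 2: M-Q = 22 → W
  i= 3: F-W =  9 → J
  i= 4: C-P = 13 → N
  i= 5: W-P =  7 → H
  i= 6: U-Y = 22 → W
  i= 7: P-L =  4 → E
  i= 8: I-M = 22 → W
  i= 9: C-T =  9 → J
  i=10: E-R = 13 → N
  i=11: T-M =  7 → H
  i=12: X-B = 22 → W
  i=13: O-K =  4 → E
  i=14: V-Z = 22 → W
  i=15: D-U =  9 → J
  i=16: D-Q = 13 → N
  i=17: K-D =  7 → H
  i=18: M-Q = 22 → W
  i=19: D-Z =  4 → E
  i=20: M-Q = 22 → W
  shifts repeat with period 6: WEWJNH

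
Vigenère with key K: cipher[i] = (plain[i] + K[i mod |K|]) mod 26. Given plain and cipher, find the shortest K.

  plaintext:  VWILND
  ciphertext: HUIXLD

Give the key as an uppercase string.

MYA

  i= 0: H-V = 12 → M
  i= 1: U-W = 24 → Y
  i= 2: I-I =  0 → A
  i= 3: X-L = 12 → M
  i= 4: L-N = 24 → Y
  i= 5: D-D =  0 → A
  shifts repeat with period 3: MYA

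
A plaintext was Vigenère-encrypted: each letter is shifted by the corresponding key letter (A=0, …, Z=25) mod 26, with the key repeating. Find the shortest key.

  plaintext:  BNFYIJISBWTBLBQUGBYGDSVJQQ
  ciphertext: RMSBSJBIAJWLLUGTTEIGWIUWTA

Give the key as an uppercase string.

  i= 0: R-B = 16 → Q
  i= 1: M-N = 25 → Z
  i= 2: S-F = 13 → N
  i= 3: B-Y =  3 → D
  i= 4: S-I = 10 → K
  i= 5: J-J =  0 → A
  i= 6: B-I = 19 → T
  i= 7: I-S = 16 → Q
  i= 8: A-B = 25 → Z
  i= 9: J-W = 13 → N
  i=10: W-T =  3 → D
  i=11: L-B = 10 → K
  i=12: L-L =  0 → A
  i=13: U-B = 19 → T
  i=14: G-Q = 16 → Q
  i=15: T-U = 25 → Z
  i=16: T-G = 13 → N
  i=17: E-B =  3 → D
  i=18: I-Y = 10 → K
  i=19: G-G =  0 → A
  i=20: W-D = 19 → T
  i=21: I-S = 16 → Q
  i=22: U-V = 25 → Z
  i=23: W-J = 13 → N
  i=24: T-Q =  3 → D
  i=25: A-Q = 10 → K
  shifts repeat with period 7: QZNDKAT

QZNDKAT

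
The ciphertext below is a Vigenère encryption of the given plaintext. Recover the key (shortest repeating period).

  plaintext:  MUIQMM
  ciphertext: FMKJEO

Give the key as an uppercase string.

  i= 0: F-M = 19 → T
  i= 1: M-U = 18 → S
  i= 2: K-I =  2 → C
  i= 3: J-Q = 19 → T
  i= 4: E-M = 18 → S
  i= 5: O-M =  2 → C
  shifts repeat with period 3: TSC

TSC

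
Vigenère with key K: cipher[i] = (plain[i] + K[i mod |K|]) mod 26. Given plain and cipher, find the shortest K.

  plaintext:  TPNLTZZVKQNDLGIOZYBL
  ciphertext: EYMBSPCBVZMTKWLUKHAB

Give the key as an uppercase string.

LJZQZQDG

  i= 0: E-T = 11 → L
  i= 1: Y-P =  9 → J
  i= 2: M-N = 25 → Z
  i= 3: B-L = 16 → Q
  i= 4: S-T = 25 → Z
  i= 5: P-Z = 16 → Q
  i= 6: C-Z =  3 → D
  i= 7: B-V =  6 → G
  i= 8: V-K = 11 → L
  i= 9: Z-Q =  9 → J
  i=10: M-N = 25 → Z
  i=11: T-D = 16 → Q
  i=12: K-L = 25 → Z
  i=13: W-G = 16 → Q
  i=14: L-I =  3 → D
  i=15: U-O =  6 → G
  i=16: K-Z = 11 → L
  i=17: H-Y =  9 → J
  i=18: A-B = 25 → Z
  i=19: B-L = 16 → Q
  shifts repeat with period 8: LJZQZQDG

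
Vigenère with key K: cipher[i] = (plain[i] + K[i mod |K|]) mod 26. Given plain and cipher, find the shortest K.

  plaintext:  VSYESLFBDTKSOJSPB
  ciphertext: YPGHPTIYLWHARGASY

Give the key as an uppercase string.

DXI

  i= 0: Y-V =  3 → D
  i= 1: P-S = 23 → X
  i= 2: G-Y =  8 → I
  i= 3: H-E =  3 → D
  i= 4: P-S = 23 → X
  i= 5: T-L =  8 → I
  i= 6: I-F =  3 → D
  i= 7: Y-B = 23 → X
  i= 8: L-D =  8 → I
  i= 9: W-T =  3 → D
  i=10: H-K = 23 → X
  i=11: A-S =  8 → I
  i=12: R-O =  3 → D
  i=13: G-J = 23 → X
  i=14: A-S =  8 → I
  i=15: S-P =  3 → D
  i=16: Y-B = 23 → X
  shifts repeat with period 3: DXI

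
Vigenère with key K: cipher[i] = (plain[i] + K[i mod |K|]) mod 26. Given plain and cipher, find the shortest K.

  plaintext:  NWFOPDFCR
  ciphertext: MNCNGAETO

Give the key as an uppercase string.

  i= 0: M-N = 25 → Z
  i= 1: N-W = 17 → R
  i= 2: C-F = 23 → X
  i= 3: N-O = 25 → Z
  i= 4: G-P = 17 → R
  i= 5: A-D = 23 → X
  i= 6: E-F = 25 → Z
  i= 7: T-C = 17 → R
  i= 8: O-R = 23 → X
  shifts repeat with period 3: ZRX

ZRX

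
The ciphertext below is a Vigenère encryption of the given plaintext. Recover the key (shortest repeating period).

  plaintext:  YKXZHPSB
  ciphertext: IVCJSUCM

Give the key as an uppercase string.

  i= 0: I-Y = 10 → K
  i= 1: V-K = 11 → L
  i= 2: C-X =  5 → F
  i= 3: J-Z = 10 → K
  i= 4: S-H = 11 → L
  i= 5: U-P =  5 → F
  i= 6: C-S = 10 → K
  i= 7: M-B = 11 → L
  shifts repeat with period 3: KLF

KLF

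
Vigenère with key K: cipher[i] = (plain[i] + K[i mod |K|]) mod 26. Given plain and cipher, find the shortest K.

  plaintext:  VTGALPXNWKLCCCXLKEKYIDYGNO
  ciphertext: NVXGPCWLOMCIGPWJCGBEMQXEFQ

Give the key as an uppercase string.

  i= 0: N-V = 18 → S
  i= 1: V-T =  2 → C
  i= 2: X-G = 17 → R
  i= 3: G-A =  6 → G
  i= 4: P-L =  4 → E
  i= 5: C-P = 13 → N
  i= 6: W-X = 25 → Z
  i= 7: L-N = 24 → Y
  i= 8: O-W = 18 → S
  i= 9: M-K =  2 → C
  i=10: C-L = 17 → R
  i=11: I-C =  6 → G
  i=12: G-C =  4 → E
  i=13: P-C = 13 → N
  i=14: W-X = 25 → Z
  i=15: J-L = 24 → Y
  i=16: C-K = 18 → S
  i=17: G-E =  2 → C
  i=18: B-K = 17 → R
  i=19: E-Y =  6 → G
  i=20: M-I =  4 → E
  i=21: Q-D = 13 → N
  i=22: X-Y = 25 → Z
  i=23: E-G = 24 → Y
  i=24: F-N = 18 → S
  i=25: Q-O =  2 → C
  shifts repeat with period 8: SCRGENZY

SCRGENZY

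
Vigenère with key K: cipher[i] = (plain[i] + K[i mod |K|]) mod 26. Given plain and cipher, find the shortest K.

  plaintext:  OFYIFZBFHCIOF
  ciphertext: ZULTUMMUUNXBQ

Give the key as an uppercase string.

  i= 0: Z-O = 11 → L
  i= 1: U-F = 15 → P
  i= 2: L-Y = 13 → N
  i= 3: T-I = 11 → L
  i= 4: U-F = 15 → P
  i= 5: M-Z = 13 → N
  i= 6: M-B = 11 → L
  i= 7: U-F = 15 → P
  i= 8: U-H = 13 → N
  i= 9: N-C = 11 → L
  i=10: X-I = 15 → P
  i=11: B-O = 13 → N
  i=12: Q-F = 11 → L
  shifts repeat with period 3: LPN

LPN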